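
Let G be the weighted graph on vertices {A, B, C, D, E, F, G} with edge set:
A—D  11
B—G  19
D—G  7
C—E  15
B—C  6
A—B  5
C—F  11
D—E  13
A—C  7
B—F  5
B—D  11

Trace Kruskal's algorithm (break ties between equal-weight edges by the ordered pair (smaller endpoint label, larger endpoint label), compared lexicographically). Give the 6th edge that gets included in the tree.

Kruskal's algorithm — process edges by increasing weight (ties by edge label):
A—B (5): add. Components now {A,B} {C} {D} {E} {F} {G}
B—F (5): add. Components now {A,B,F} {C} {D} {E} {G}
B—C (6): add. Components now {A,B,C,F} {D} {E} {G}
A—C (7): skip — A and C already connected.
D—G (7): add. Components now {A,B,C,F} {D,G} {E}
A—D (11): add. Components now {A,B,C,D,F,G} {E}
B—D (11): skip — B and D already connected.
C—F (11): skip — C and F already connected.
D—E (13): add. Components now {A,B,C,D,E,F,G}
The 6th edge added is D—E.

D-E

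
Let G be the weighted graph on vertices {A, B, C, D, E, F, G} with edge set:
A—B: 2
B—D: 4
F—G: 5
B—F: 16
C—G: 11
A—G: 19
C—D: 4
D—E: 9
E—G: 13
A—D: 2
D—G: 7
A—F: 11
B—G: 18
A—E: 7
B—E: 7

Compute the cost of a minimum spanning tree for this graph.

Sort edges by weight, then run Kruskal:
A—B (2): add. Components now {A,B} {C} {D} {E} {F} {G}
A—D (2): add. Components now {A,B,D} {C} {E} {F} {G}
B—D (4): skip — B and D already connected.
C—D (4): add. Components now {A,B,C,D} {E} {F} {G}
F—G (5): add. Components now {A,B,C,D} {E} {F,G}
A—E (7): add. Components now {A,B,C,D,E} {F,G}
B—E (7): skip — B and E already connected.
D—G (7): add. Components now {A,B,C,D,E,F,G}
MST edges: A—B, A—D, C—D, F—G, A—E, D—G; total weight 2+2+4+5+7+7 = 27.

27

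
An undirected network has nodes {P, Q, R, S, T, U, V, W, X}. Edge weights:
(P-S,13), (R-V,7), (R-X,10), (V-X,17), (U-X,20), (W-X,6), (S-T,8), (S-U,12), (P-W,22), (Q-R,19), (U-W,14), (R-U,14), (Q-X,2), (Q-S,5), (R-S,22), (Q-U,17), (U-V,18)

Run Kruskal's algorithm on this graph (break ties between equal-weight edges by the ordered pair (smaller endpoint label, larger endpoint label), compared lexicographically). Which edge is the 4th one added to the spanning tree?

R-V

Sort edges by weight, then run Kruskal:
Q-X (2): add — endpoints in different components.
Q-S (5): add — endpoints in different components.
W-X (6): add — endpoints in different components.
R-V (7): add — endpoints in different components.
S-T (8): add — endpoints in different components.
R-X (10): add — endpoints in different components.
S-U (12): add — endpoints in different components.
P-S (13): add — endpoints in different components.
The 4th edge added is R-V.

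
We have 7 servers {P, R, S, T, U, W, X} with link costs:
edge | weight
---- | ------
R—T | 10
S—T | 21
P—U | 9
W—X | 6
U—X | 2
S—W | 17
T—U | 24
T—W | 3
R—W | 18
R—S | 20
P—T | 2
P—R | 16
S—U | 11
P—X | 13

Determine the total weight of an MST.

Sort edges by weight, then run Kruskal:
P—T (2): add. Components now {R} {P,T} {U} {S} {X} {W}
U—X (2): add. Components now {R} {P,T} {U,X} {S} {W}
T—W (3): add. Components now {R} {P,T,W} {U,X} {S}
W—X (6): add. Components now {R} {P,T,U,W,X} {S}
P—U (9): skip — P and U already connected.
R—T (10): add. Components now {P,R,T,U,W,X} {S}
S—U (11): add. Components now {P,R,S,T,U,W,X}
MST edges: P—T, U—X, T—W, W—X, R—T, S—U; total weight 2+2+3+6+10+11 = 34.

34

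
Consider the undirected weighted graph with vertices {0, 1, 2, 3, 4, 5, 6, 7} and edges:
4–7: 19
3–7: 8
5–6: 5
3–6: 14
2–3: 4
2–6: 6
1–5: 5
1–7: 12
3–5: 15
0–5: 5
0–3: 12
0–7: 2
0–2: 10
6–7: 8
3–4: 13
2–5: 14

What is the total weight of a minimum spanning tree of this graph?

Sort edges by weight, then run Kruskal:
0–7 (2): add — endpoints in different components.
2–3 (4): add — endpoints in different components.
0–5 (5): add — endpoints in different components.
1–5 (5): add — endpoints in different components.
5–6 (5): add — endpoints in different components.
2–6 (6): add — endpoints in different components.
3–7 (8): skip — 3 and 7 already connected.
6–7 (8): skip — 6 and 7 already connected.
0–2 (10): skip — 0 and 2 already connected.
0–3 (12): skip — 0 and 3 already connected.
1–7 (12): skip — 1 and 7 already connected.
3–4 (13): add — endpoints in different components.
MST edges: 0–7, 2–3, 0–5, 1–5, 5–6, 2–6, 3–4; total weight 2+4+5+5+5+6+13 = 40.

40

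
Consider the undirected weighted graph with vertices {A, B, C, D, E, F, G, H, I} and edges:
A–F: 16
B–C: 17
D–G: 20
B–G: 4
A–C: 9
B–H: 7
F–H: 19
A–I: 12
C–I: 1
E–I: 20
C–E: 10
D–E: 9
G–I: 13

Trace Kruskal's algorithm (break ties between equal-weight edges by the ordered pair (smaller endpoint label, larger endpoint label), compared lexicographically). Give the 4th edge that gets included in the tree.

Kruskal: consider edges lightest-first.
C–I (1): add — endpoints in different components.
B–G (4): add — endpoints in different components.
B–H (7): add — endpoints in different components.
A–C (9): add — endpoints in different components.
D–E (9): add — endpoints in different components.
C–E (10): add — endpoints in different components.
A–I (12): skip — A and I already connected.
G–I (13): add — endpoints in different components.
A–F (16): add — endpoints in different components.
The 4th edge added is A–C.

A-C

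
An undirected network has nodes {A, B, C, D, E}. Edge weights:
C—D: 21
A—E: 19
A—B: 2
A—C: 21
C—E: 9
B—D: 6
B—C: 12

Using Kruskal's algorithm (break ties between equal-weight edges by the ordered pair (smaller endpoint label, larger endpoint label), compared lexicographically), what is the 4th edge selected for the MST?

Kruskal: consider edges lightest-first.
A—B (2): add. Components now {A,B} {C} {D} {E}
B—D (6): add. Components now {A,B,D} {C} {E}
C—E (9): add. Components now {A,B,D} {C,E}
B—C (12): add. Components now {A,B,C,D,E}
The 4th edge added is B—C.

B-C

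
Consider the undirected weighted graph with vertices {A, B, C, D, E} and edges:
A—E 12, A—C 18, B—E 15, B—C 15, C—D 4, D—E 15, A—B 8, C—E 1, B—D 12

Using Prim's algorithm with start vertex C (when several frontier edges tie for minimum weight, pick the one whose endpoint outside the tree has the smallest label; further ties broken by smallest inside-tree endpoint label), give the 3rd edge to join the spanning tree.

Grow the tree from C using Prim:
Step 1: cheapest edge leaving the tree is C—E (1); add E.
Step 2: cheapest edge leaving the tree is C—D (4); add D.
Step 3: cheapest edge leaving the tree is A—E (12); add A.
Step 4: cheapest edge leaving the tree is A—B (8); add B.
The 3rd edge added is A—E.

A-E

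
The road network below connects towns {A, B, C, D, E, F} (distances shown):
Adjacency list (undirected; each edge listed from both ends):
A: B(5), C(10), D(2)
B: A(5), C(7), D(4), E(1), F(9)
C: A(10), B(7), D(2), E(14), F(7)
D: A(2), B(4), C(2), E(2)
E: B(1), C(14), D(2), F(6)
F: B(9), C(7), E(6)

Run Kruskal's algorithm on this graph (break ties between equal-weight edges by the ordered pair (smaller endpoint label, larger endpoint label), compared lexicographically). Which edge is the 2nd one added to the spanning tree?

Sort edges by weight, then run Kruskal:
B-E (1): add. Components now {A} {B,E} {C} {D} {F}
A-D (2): add. Components now {A,D} {B,E} {C} {F}
C-D (2): add. Components now {A,C,D} {B,E} {F}
D-E (2): add. Components now {A,B,C,D,E} {F}
B-D (4): skip — B and D already connected.
A-B (5): skip — A and B already connected.
E-F (6): add. Components now {A,B,C,D,E,F}
The 2nd edge added is A-D.

A-D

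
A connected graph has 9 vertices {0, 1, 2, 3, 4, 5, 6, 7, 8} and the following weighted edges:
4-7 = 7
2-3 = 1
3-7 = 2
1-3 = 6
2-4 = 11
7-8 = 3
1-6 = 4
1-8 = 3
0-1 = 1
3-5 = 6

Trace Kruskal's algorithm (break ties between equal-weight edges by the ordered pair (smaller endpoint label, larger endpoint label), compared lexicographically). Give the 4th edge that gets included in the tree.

1-8

Kruskal's algorithm — process edges by increasing weight (ties by edge label):
0-1 (1): add — endpoints in different components.
2-3 (1): add — endpoints in different components.
3-7 (2): add — endpoints in different components.
1-8 (3): add — endpoints in different components.
7-8 (3): add — endpoints in different components.
1-6 (4): add — endpoints in different components.
1-3 (6): skip — 1 and 3 already connected.
3-5 (6): add — endpoints in different components.
4-7 (7): add — endpoints in different components.
The 4th edge added is 1-8.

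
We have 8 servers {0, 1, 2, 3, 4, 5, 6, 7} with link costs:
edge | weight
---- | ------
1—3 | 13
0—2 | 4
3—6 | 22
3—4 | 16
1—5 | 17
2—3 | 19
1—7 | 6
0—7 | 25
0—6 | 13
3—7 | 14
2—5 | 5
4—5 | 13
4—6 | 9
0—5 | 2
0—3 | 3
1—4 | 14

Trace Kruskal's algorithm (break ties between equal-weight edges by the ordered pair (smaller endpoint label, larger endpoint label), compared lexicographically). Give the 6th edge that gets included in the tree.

0-6

Kruskal's algorithm — process edges by increasing weight (ties by edge label):
0—5 (2): add — endpoints in different components.
0—3 (3): add — endpoints in different components.
0—2 (4): add — endpoints in different components.
2—5 (5): skip — 2 and 5 already connected.
1—7 (6): add — endpoints in different components.
4—6 (9): add — endpoints in different components.
0—6 (13): add — endpoints in different components.
1—3 (13): add — endpoints in different components.
The 6th edge added is 0—6.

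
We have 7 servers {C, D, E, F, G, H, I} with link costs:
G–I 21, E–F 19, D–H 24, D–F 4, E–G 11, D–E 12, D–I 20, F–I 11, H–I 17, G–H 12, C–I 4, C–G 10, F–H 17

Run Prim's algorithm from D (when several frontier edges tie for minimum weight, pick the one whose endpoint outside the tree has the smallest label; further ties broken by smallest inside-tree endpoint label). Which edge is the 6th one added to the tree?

G-H

Prim, starting at D.
Step 1: cheapest edge leaving the tree is D–F (4); add F.
Step 2: cheapest edge leaving the tree is F–I (11); add I.
Step 3: cheapest edge leaving the tree is C–I (4); add C.
Step 4: cheapest edge leaving the tree is C–G (10); add G.
Step 5: cheapest edge leaving the tree is E–G (11); add E.
Step 6: cheapest edge leaving the tree is G–H (12); add H.
The 6th edge added is G–H.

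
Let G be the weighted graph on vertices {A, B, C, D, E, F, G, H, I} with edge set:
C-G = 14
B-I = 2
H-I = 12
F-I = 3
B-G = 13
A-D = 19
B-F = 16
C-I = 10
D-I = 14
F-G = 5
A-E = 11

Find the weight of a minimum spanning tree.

76

Sort edges by weight, then run Kruskal:
B-I (2): add — endpoints in different components.
F-I (3): add — endpoints in different components.
F-G (5): add — endpoints in different components.
C-I (10): add — endpoints in different components.
A-E (11): add — endpoints in different components.
H-I (12): add — endpoints in different components.
B-G (13): skip — B and G already connected.
C-G (14): skip — C and G already connected.
D-I (14): add — endpoints in different components.
B-F (16): skip — B and F already connected.
A-D (19): add — endpoints in different components.
MST edges: B-I, F-I, F-G, C-I, A-E, H-I, D-I, A-D; total weight 2+3+5+10+11+12+14+19 = 76.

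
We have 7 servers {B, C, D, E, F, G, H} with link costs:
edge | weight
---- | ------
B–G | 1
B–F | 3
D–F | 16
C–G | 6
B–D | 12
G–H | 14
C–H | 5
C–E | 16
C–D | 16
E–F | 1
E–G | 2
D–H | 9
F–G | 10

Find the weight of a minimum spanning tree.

24

Grow the tree from G using Prim:
Step 1: cheapest edge leaving the tree is B–G (1); add B.
Step 2: cheapest edge leaving the tree is E–G (2); add E.
Step 3: cheapest edge leaving the tree is E–F (1); add F.
Step 4: cheapest edge leaving the tree is C–G (6); add C.
Step 5: cheapest edge leaving the tree is C–H (5); add H.
Step 6: cheapest edge leaving the tree is D–H (9); add D.
MST edges: B–G, E–G, E–F, C–G, C–H, D–H; total weight 1+2+1+6+5+9 = 24.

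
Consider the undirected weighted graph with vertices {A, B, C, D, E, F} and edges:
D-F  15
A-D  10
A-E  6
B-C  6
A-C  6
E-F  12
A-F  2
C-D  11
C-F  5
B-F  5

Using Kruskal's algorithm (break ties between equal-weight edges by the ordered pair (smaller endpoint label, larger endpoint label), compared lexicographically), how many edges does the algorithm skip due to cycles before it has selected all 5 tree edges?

2

Sort edges by weight, then run Kruskal:
A-F (2): add — endpoints in different components.
B-F (5): add — endpoints in different components.
C-F (5): add — endpoints in different components.
A-C (6): skip — A and C already connected.
A-E (6): add — endpoints in different components.
B-C (6): skip — B and C already connected.
A-D (10): add — endpoints in different components.
Edges rejected before the tree was complete: 2.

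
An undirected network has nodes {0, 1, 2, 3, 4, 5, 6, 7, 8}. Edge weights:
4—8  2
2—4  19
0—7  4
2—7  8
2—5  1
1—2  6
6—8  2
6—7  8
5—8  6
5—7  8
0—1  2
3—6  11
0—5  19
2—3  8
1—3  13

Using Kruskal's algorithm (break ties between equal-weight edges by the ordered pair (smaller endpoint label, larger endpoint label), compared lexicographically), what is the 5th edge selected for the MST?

Kruskal's algorithm — process edges by increasing weight (ties by edge label):
2—5 (1): add — endpoints in different components.
0—1 (2): add — endpoints in different components.
4—8 (2): add — endpoints in different components.
6—8 (2): add — endpoints in different components.
0—7 (4): add — endpoints in different components.
1—2 (6): add — endpoints in different components.
5—8 (6): add — endpoints in different components.
2—3 (8): add — endpoints in different components.
The 5th edge added is 0—7.

0-7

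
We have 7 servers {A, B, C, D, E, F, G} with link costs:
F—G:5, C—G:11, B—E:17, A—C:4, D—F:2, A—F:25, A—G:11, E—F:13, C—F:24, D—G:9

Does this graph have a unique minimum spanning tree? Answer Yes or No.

Kruskal's algorithm — process edges by increasing weight (ties by edge label):
D—F (2): add — endpoints in different components.
A—C (4): add — endpoints in different components.
F—G (5): add — endpoints in different components.
D—G (9): skip — D and G already connected.
A—G (11): add — endpoints in different components.
C—G (11): skip — C and G already connected.
E—F (13): add — endpoints in different components.
B—E (17): add — endpoints in different components.
Non-tree edge C—G has weight 11, equal to the heaviest edge on its tree cycle — swapping gives another MST of the same weight. Not unique.

No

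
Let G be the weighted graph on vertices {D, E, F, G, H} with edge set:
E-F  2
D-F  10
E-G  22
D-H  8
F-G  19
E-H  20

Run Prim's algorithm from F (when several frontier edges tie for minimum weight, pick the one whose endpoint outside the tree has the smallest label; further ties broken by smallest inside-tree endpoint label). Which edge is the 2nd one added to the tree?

D-F

Prim, starting at F.
Step 1: cheapest edge leaving the tree is E-F (2); add E.
Step 2: cheapest edge leaving the tree is D-F (10); add D.
Step 3: cheapest edge leaving the tree is D-H (8); add H.
Step 4: cheapest edge leaving the tree is F-G (19); add G.
The 2nd edge added is D-F.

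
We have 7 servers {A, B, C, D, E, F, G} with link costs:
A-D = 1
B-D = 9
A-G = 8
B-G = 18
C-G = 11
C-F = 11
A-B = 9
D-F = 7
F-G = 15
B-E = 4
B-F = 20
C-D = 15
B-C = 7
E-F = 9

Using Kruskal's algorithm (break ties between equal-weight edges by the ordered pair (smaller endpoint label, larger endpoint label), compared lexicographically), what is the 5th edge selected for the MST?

A-G

Sort edges by weight, then run Kruskal:
A-D (1): add — endpoints in different components.
B-E (4): add — endpoints in different components.
B-C (7): add — endpoints in different components.
D-F (7): add — endpoints in different components.
A-G (8): add — endpoints in different components.
A-B (9): add — endpoints in different components.
The 5th edge added is A-G.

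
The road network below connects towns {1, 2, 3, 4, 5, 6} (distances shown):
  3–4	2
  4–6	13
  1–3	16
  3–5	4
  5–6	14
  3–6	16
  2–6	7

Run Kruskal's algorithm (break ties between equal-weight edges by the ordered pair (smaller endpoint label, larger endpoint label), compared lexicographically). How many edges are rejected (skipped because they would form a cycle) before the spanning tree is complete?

Kruskal: consider edges lightest-first.
3–4 (2): add — endpoints in different components.
3–5 (4): add — endpoints in different components.
2–6 (7): add — endpoints in different components.
4–6 (13): add — endpoints in different components.
5–6 (14): skip — 5 and 6 already connected.
1–3 (16): add — endpoints in different components.
Edges rejected before the tree was complete: 1.

1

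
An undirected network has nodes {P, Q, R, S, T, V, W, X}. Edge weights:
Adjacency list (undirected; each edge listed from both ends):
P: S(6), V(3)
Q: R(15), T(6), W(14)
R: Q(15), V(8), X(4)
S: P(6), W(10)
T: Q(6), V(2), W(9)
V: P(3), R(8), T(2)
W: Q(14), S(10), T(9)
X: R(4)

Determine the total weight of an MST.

38

Kruskal: consider edges lightest-first.
T—V (2): add — endpoints in different components.
P—V (3): add — endpoints in different components.
R—X (4): add — endpoints in different components.
P—S (6): add — endpoints in different components.
Q—T (6): add — endpoints in different components.
R—V (8): add — endpoints in different components.
T—W (9): add — endpoints in different components.
MST edges: T—V, P—V, R—X, P—S, Q—T, R—V, T—W; total weight 2+3+4+6+6+8+9 = 38.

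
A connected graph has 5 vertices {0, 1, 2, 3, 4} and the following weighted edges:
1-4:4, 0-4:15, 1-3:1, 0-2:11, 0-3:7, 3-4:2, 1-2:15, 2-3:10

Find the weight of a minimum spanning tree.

Kruskal: consider edges lightest-first.
1-3 (1): add — endpoints in different components.
3-4 (2): add — endpoints in different components.
1-4 (4): skip — 1 and 4 already connected.
0-3 (7): add — endpoints in different components.
2-3 (10): add — endpoints in different components.
MST edges: 1-3, 3-4, 0-3, 2-3; total weight 1+2+7+10 = 20.

20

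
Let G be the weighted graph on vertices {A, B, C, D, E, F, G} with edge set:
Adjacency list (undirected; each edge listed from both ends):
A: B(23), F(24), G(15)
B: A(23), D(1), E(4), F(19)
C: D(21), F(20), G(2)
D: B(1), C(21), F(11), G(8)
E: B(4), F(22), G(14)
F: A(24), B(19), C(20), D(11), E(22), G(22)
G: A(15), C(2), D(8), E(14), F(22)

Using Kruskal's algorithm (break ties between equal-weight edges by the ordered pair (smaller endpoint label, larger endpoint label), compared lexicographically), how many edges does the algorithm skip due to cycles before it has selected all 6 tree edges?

1

Kruskal's algorithm — process edges by increasing weight (ties by edge label):
B-D (1): add — endpoints in different components.
C-G (2): add — endpoints in different components.
B-E (4): add — endpoints in different components.
D-G (8): add — endpoints in different components.
D-F (11): add — endpoints in different components.
E-G (14): skip — E and G already connected.
A-G (15): add — endpoints in different components.
Edges rejected before the tree was complete: 1.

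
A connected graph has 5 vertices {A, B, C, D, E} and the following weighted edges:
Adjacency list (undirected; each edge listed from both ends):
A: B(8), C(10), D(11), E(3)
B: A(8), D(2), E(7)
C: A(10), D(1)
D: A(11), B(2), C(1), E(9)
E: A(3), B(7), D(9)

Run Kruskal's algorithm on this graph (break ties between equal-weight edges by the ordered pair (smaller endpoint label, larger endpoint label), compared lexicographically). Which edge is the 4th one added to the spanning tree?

B-E

Sort edges by weight, then run Kruskal:
C D (1): add. Components now {A} {B} {C,D} {E}
B D (2): add. Components now {A} {B,C,D} {E}
A E (3): add. Components now {A,E} {B,C,D}
B E (7): add. Components now {A,B,C,D,E}
The 4th edge added is B E.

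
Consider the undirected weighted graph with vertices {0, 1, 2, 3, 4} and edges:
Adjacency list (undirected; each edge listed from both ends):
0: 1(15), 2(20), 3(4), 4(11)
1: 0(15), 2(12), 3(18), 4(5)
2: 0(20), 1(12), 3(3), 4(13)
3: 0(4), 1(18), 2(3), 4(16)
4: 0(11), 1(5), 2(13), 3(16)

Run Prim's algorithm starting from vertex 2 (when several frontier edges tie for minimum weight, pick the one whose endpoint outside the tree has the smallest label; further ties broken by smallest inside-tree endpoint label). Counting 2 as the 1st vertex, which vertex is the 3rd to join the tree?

0

Prim's algorithm from 2:
Step 1: cheapest edge leaving the tree is 2 3 (3); add 3.
Step 2: cheapest edge leaving the tree is 0 3 (4); add 0.
Step 3: cheapest edge leaving the tree is 0 4 (11); add 4.
Step 4: cheapest edge leaving the tree is 1 4 (5); add 1.
Vertex order: 2, 3, 0, 4, 1. The 3rd vertex is 0.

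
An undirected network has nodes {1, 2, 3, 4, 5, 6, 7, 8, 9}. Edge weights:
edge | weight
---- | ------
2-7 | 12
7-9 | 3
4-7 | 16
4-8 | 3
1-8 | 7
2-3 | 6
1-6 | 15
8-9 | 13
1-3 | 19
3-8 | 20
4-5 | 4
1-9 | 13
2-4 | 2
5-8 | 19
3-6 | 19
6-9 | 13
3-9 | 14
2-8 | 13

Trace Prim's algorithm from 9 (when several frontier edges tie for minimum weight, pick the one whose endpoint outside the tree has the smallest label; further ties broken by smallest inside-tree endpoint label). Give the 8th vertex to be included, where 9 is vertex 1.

Prim, starting at 9.
Step 1: cheapest edge leaving the tree is 7-9 (3); add 7.
Step 2: cheapest edge leaving the tree is 2-7 (12); add 2.
Step 3: cheapest edge leaving the tree is 2-4 (2); add 4.
Step 4: cheapest edge leaving the tree is 4-8 (3); add 8.
Step 5: cheapest edge leaving the tree is 4-5 (4); add 5.
Step 6: cheapest edge leaving the tree is 2-3 (6); add 3.
Step 7: cheapest edge leaving the tree is 1-8 (7); add 1.
Step 8: cheapest edge leaving the tree is 6-9 (13); add 6.
Vertex order: 9, 7, 2, 4, 8, 5, 3, 1, 6. The 8th vertex is 1.

1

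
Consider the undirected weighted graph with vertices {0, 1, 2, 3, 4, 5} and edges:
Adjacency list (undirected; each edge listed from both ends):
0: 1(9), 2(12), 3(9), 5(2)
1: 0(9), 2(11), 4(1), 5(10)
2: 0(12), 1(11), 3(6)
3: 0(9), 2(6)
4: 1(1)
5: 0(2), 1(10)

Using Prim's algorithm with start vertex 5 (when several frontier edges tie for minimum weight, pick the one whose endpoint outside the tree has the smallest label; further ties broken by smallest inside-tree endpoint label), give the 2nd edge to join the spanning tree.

0-1

Grow the tree from 5 using Prim:
Step 1: cheapest edge leaving the tree is 0—5 (2); add 0.
Step 2: cheapest edge leaving the tree is 0—1 (9); add 1.
Step 3: cheapest edge leaving the tree is 1—4 (1); add 4.
Step 4: cheapest edge leaving the tree is 0—3 (9); add 3.
Step 5: cheapest edge leaving the tree is 2—3 (6); add 2.
The 2nd edge added is 0—1.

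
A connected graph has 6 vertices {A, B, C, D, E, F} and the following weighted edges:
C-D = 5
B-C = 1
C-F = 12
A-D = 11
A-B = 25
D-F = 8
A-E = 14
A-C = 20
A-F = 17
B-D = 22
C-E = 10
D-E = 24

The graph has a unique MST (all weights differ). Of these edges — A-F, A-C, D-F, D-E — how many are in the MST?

Kruskal's algorithm — process edges by increasing weight (ties by edge label):
B-C (1): add — endpoints in different components.
C-D (5): add — endpoints in different components.
D-F (8): add — endpoints in different components.
C-E (10): add — endpoints in different components.
A-D (11): add — endpoints in different components.
MST edge set: {B-C, C-D, D-F, C-E, A-D}.
Of the listed edges, {D-F} are in the MST → 1.

1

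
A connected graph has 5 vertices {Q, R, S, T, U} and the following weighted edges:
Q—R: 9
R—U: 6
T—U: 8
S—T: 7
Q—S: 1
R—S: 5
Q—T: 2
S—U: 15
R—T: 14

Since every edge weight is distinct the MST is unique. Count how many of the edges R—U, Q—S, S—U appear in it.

Kruskal's algorithm — process edges by increasing weight (ties by edge label):
Q—S (1): add. Components now {U} {Q,S} {T} {R}
Q—T (2): add. Components now {U} {Q,S,T} {R}
R—S (5): add. Components now {U} {Q,R,S,T}
R—U (6): add. Components now {Q,R,S,T,U}
MST edge set: {Q—S, Q—T, R—S, R—U}.
Of the listed edges, {R—U, Q—S} are in the MST → 2.

2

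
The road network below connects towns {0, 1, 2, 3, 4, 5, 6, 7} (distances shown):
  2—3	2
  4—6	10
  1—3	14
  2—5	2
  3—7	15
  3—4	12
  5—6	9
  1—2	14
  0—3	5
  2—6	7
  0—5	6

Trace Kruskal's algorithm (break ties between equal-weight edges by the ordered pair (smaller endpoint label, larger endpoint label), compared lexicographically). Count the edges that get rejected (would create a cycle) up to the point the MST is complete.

4

Kruskal: consider edges lightest-first.
2—3 (2): add — endpoints in different components.
2—5 (2): add — endpoints in different components.
0—3 (5): add — endpoints in different components.
0—5 (6): skip — 0 and 5 already connected.
2—6 (7): add — endpoints in different components.
5—6 (9): skip — 5 and 6 already connected.
4—6 (10): add — endpoints in different components.
3—4 (12): skip — 3 and 4 already connected.
1—2 (14): add — endpoints in different components.
1—3 (14): skip — 1 and 3 already connected.
3—7 (15): add — endpoints in different components.
Edges rejected before the tree was complete: 4.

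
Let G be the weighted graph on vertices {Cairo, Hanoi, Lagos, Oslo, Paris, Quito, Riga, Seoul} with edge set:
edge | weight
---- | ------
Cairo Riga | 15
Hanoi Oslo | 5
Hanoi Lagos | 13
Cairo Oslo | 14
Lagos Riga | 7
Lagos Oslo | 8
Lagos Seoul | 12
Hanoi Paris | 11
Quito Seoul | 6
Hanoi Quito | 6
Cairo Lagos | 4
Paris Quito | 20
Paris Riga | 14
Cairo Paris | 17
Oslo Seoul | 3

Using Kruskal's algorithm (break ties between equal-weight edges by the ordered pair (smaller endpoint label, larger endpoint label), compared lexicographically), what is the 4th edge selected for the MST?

Sort edges by weight, then run Kruskal:
Oslo Seoul (3): add — endpoints in different components.
Cairo Lagos (4): add — endpoints in different components.
Hanoi Oslo (5): add — endpoints in different components.
Hanoi Quito (6): add — endpoints in different components.
Quito Seoul (6): skip — Quito and Seoul already connected.
Lagos Riga (7): add — endpoints in different components.
Lagos Oslo (8): add — endpoints in different components.
Hanoi Paris (11): add — endpoints in different components.
The 4th edge added is Hanoi Quito.

Hanoi-Quito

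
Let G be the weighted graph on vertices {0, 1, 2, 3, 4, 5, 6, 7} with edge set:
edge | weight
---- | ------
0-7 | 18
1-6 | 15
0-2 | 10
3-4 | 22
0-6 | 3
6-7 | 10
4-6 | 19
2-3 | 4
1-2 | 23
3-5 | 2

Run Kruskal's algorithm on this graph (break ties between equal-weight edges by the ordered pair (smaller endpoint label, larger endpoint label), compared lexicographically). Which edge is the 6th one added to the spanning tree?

1-6

Sort edges by weight, then run Kruskal:
3-5 (2): add — endpoints in different components.
0-6 (3): add — endpoints in different components.
2-3 (4): add — endpoints in different components.
0-2 (10): add — endpoints in different components.
6-7 (10): add — endpoints in different components.
1-6 (15): add — endpoints in different components.
0-7 (18): skip — 0 and 7 already connected.
4-6 (19): add — endpoints in different components.
The 6th edge added is 1-6.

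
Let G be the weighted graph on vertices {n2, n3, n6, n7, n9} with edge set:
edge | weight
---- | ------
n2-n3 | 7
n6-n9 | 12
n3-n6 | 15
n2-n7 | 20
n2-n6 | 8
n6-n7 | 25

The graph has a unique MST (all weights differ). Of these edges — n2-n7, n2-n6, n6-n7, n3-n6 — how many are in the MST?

Kruskal: consider edges lightest-first.
n2-n3 (7): add. Components now {n7} {n2,n3} {n9} {n6}
n2-n6 (8): add. Components now {n7} {n2,n3,n6} {n9}
n6-n9 (12): add. Components now {n7} {n2,n3,n6,n9}
n3-n6 (15): skip — n3 and n6 already connected.
n2-n7 (20): add. Components now {n2,n3,n6,n7,n9}
MST edge set: {n2-n3, n2-n6, n6-n9, n2-n7}.
Of the listed edges, {n2-n7, n2-n6} are in the MST → 2.

2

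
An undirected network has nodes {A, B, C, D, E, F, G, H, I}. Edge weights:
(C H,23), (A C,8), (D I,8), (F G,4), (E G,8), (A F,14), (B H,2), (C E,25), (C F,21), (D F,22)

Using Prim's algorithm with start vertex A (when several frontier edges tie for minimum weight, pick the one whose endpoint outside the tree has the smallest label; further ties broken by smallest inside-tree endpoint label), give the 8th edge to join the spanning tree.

B-H

Prim, starting at A.
Step 1: frontier [A C 8, A F 14] → take A C (8); add C.
Step 2: frontier [A F 14, C F 21, C H 23, C E 25] → take A F (14); add F.
Step 3: frontier [C H 23, C E 25, F G 4, D F 22] → take F G (4); add G.
Step 4: frontier [C H 23, C E 25, D F 22, E G 8] → take E G (8); add E.
Step 5: frontier [C H 23, D F 22] → take D F (22); add D.
Step 6: frontier [C H 23, D I 8] → take D I (8); add I.
Step 7: frontier [C H 23] → take C H (23); add H.
Step 8: frontier [B H 2] → take B H (2); add B.
The 8th edge added is B H.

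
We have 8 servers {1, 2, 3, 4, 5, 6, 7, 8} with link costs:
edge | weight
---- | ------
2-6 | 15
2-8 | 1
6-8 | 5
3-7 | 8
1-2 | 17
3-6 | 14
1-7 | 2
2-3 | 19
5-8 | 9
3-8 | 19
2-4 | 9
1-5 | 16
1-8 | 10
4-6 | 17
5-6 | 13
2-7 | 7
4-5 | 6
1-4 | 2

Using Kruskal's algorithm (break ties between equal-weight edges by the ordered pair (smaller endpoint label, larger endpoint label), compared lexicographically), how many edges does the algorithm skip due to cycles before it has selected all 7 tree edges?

0

Sort edges by weight, then run Kruskal:
2-8 (1): add — endpoints in different components.
1-4 (2): add — endpoints in different components.
1-7 (2): add — endpoints in different components.
6-8 (5): add — endpoints in different components.
4-5 (6): add — endpoints in different components.
2-7 (7): add — endpoints in different components.
3-7 (8): add — endpoints in different components.
Edges rejected before the tree was complete: 0.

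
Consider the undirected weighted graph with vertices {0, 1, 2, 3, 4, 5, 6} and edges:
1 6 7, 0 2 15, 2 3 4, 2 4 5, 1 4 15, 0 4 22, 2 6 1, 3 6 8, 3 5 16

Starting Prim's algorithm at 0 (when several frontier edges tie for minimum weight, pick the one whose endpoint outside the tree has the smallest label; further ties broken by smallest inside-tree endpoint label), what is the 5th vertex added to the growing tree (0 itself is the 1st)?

4

Prim, starting at 0.
Step 1: cheapest edge leaving the tree is 0 2 (15); add 2.
Step 2: cheapest edge leaving the tree is 2 6 (1); add 6.
Step 3: cheapest edge leaving the tree is 2 3 (4); add 3.
Step 4: cheapest edge leaving the tree is 2 4 (5); add 4.
Step 5: cheapest edge leaving the tree is 1 6 (7); add 1.
Step 6: cheapest edge leaving the tree is 3 5 (16); add 5.
Vertex order: 0, 2, 6, 3, 4, 1, 5. The 5th vertex is 4.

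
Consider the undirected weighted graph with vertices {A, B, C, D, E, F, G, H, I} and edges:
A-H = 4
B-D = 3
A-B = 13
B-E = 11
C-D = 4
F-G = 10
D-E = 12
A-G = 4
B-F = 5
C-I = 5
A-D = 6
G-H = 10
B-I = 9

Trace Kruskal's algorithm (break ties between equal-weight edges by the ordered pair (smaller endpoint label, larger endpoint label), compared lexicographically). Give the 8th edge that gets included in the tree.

Kruskal: consider edges lightest-first.
B-D (3): add — endpoints in different components.
A-G (4): add — endpoints in different components.
A-H (4): add — endpoints in different components.
C-D (4): add — endpoints in different components.
B-F (5): add — endpoints in different components.
C-I (5): add — endpoints in different components.
A-D (6): add — endpoints in different components.
B-I (9): skip — B and I already connected.
F-G (10): skip — F and G already connected.
G-H (10): skip — G and H already connected.
B-E (11): add — endpoints in different components.
The 8th edge added is B-E.

B-E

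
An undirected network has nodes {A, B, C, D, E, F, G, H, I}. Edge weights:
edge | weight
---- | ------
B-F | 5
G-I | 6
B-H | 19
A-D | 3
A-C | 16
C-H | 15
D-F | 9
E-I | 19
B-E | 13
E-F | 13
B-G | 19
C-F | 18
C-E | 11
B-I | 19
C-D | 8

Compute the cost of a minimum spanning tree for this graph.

76

Grow the tree from B using Prim:
Step 1: cheapest edge leaving the tree is B-F (5); add F.
Step 2: cheapest edge leaving the tree is D-F (9); add D.
Step 3: cheapest edge leaving the tree is A-D (3); add A.
Step 4: cheapest edge leaving the tree is C-D (8); add C.
Step 5: cheapest edge leaving the tree is C-E (11); add E.
Step 6: cheapest edge leaving the tree is C-H (15); add H.
Step 7: cheapest edge leaving the tree is B-G (19); add G.
Step 8: cheapest edge leaving the tree is G-I (6); add I.
MST edges: B-F, D-F, A-D, C-D, C-E, C-H, B-G, G-I; total weight 5+9+3+8+11+15+19+6 = 76.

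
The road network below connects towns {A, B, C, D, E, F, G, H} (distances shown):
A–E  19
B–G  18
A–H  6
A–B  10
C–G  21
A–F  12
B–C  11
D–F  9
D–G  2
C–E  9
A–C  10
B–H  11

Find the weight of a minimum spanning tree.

58

Prim's algorithm from A:
Step 1: frontier [A–H 6, A–B 10, A–C 10, A–F 12, A–E 19] → take A–H (6); add H.
Step 2: frontier [A–B 10, A–C 10, A–F 12, A–E 19, B–H 11] → take A–B (10); add B.
Step 3: frontier [A–C 10, A–F 12, A–E 19, B–C 11, B–G 18] → take A–C (10); add C.
Step 4: frontier [A–F 12, A–E 19, B–G 18, C–E 9, C–G 21] → take C–E (9); add E.
Step 5: frontier [A–F 12, B–G 18, C–G 21] → take A–F (12); add F.
Step 6: frontier [B–G 18, C–G 21, D–F 9] → take D–F (9); add D.
Step 7: frontier [B–G 18, C–G 21, D–G 2] → take D–G (2); add G.
MST edges: A–H, A–B, A–C, C–E, A–F, D–F, D–G; total weight 6+10+10+9+12+9+2 = 58.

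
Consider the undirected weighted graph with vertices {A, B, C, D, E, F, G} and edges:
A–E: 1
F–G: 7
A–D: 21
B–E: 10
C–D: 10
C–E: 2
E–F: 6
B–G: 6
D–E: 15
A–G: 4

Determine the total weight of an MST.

Sort edges by weight, then run Kruskal:
A–E (1): add. Components now {A,E} {B} {C} {D} {F} {G}
C–E (2): add. Components now {A,C,E} {B} {D} {F} {G}
A–G (4): add. Components now {A,C,E,G} {B} {D} {F}
B–G (6): add. Components now {A,B,C,E,G} {D} {F}
E–F (6): add. Components now {A,B,C,E,F,G} {D}
F–G (7): skip — F and G already connected.
B–E (10): skip — B and E already connected.
C–D (10): add. Components now {A,B,C,D,E,F,G}
MST edges: A–E, C–E, A–G, B–G, E–F, C–D; total weight 1+2+4+6+6+10 = 29.

29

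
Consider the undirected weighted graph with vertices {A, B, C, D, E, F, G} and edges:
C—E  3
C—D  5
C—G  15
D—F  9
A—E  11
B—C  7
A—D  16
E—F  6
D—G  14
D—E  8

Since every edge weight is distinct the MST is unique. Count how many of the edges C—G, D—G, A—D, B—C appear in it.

2

Kruskal's algorithm — process edges by increasing weight (ties by edge label):
C—E (3): add. Components now {A} {B} {C,E} {D} {F} {G}
C—D (5): add. Components now {A} {B} {C,D,E} {F} {G}
E—F (6): add. Components now {A} {B} {C,D,E,F} {G}
B—C (7): add. Components now {A} {B,C,D,E,F} {G}
D—E (8): skip — D and E already connected.
D—F (9): skip — D and F already connected.
A—E (11): add. Components now {A,B,C,D,E,F} {G}
D—G (14): add. Components now {A,B,C,D,E,F,G}
MST edge set: {C—E, C—D, E—F, B—C, A—E, D—G}.
Of the listed edges, {D—G, B—C} are in the MST → 2.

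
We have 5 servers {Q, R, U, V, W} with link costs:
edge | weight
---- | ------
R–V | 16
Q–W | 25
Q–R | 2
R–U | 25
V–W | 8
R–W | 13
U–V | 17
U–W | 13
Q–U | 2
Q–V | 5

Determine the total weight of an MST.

17

Sort edges by weight, then run Kruskal:
Q–R (2): add. Components now {V} {Q,R} {W} {U}
Q–U (2): add. Components now {V} {Q,R,U} {W}
Q–V (5): add. Components now {Q,R,U,V} {W}
V–W (8): add. Components now {Q,R,U,V,W}
MST edges: Q–R, Q–U, Q–V, V–W; total weight 2+2+5+8 = 17.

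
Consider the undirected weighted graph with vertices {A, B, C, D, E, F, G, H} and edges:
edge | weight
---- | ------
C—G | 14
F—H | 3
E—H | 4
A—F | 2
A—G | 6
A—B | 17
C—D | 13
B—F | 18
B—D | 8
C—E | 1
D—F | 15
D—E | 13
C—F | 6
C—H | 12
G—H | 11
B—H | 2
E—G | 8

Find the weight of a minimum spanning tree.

26

Prim's algorithm from F:
Step 1: cheapest edge leaving the tree is A—F (2); add A.
Step 2: cheapest edge leaving the tree is F—H (3); add H.
Step 3: cheapest edge leaving the tree is B—H (2); add B.
Step 4: cheapest edge leaving the tree is E—H (4); add E.
Step 5: cheapest edge leaving the tree is C—E (1); add C.
Step 6: cheapest edge leaving the tree is A—G (6); add G.
Step 7: cheapest edge leaving the tree is B—D (8); add D.
MST edges: A—F, F—H, B—H, E—H, C—E, A—G, B—D; total weight 2+3+2+4+1+6+8 = 26.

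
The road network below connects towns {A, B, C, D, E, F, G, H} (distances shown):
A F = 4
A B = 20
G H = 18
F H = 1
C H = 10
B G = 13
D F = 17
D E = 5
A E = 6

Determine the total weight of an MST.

Prim, starting at F.
Step 1: frontier [F H 1, A F 4, D F 17] → take F H (1); add H.
Step 2: frontier [A F 4, D F 17, C H 10, G H 18] → take A F (4); add A.
Step 3: frontier [A E 6, A B 20, D F 17, C H 10, G H 18] → take A E (6); add E.
Step 4: frontier [A B 20, D E 5, D F 17, C H 10, G H 18] → take D E (5); add D.
Step 5: frontier [A B 20, C H 10, G H 18] → take C H (10); add C.
Step 6: frontier [A B 20, G H 18] → take G H (18); add G.
Step 7: frontier [A B 20, B G 13] → take B G (13); add B.
MST edges: F H, A F, A E, D E, C H, G H, B G; total weight 1+4+6+5+10+18+13 = 57.

57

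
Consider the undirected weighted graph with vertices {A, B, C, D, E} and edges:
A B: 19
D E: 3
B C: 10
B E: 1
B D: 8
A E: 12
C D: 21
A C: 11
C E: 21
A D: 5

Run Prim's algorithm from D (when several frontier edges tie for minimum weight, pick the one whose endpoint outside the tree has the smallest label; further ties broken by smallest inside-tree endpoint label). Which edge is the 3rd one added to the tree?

A-D

Prim, starting at D.
Step 1: cheapest edge leaving the tree is D E (3); add E.
Step 2: cheapest edge leaving the tree is B E (1); add B.
Step 3: cheapest edge leaving the tree is A D (5); add A.
Step 4: cheapest edge leaving the tree is B C (10); add C.
The 3rd edge added is A D.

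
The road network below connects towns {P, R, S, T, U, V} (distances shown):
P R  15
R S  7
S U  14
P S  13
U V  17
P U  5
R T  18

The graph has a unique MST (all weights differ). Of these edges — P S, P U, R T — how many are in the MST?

3

Kruskal's algorithm — process edges by increasing weight (ties by edge label):
P U (5): add. Components now {P,U} {V} {T} {S} {R}
R S (7): add. Components now {P,U} {V} {T} {R,S}
P S (13): add. Components now {P,R,S,U} {V} {T}
S U (14): skip — U and S already connected.
P R (15): skip — P and R already connected.
U V (17): add. Components now {P,R,S,U,V} {T}
R T (18): add. Components now {P,R,S,T,U,V}
MST edge set: {P U, R S, P S, U V, R T}.
Of the listed edges, {P S, P U, R T} are in the MST → 3.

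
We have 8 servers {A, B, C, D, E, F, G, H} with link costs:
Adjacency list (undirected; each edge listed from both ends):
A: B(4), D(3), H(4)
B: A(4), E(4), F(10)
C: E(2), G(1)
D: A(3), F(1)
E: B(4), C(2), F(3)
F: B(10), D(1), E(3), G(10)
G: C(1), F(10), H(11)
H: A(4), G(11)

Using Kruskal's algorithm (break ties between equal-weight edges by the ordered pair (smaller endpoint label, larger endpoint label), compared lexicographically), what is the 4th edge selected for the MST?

Kruskal: consider edges lightest-first.
C—G (1): add — endpoints in different components.
D—F (1): add — endpoints in different components.
C—E (2): add — endpoints in different components.
A—D (3): add — endpoints in different components.
E—F (3): add — endpoints in different components.
A—B (4): add — endpoints in different components.
A—H (4): add — endpoints in different components.
The 4th edge added is A—D.

A-D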